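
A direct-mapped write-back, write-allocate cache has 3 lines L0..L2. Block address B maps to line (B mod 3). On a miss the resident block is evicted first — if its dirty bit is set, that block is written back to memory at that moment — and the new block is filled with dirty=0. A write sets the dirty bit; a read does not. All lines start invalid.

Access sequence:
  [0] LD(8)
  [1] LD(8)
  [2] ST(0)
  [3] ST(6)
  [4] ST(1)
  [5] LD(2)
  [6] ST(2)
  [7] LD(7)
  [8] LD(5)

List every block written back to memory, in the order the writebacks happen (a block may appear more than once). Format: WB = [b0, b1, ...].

WB = [0, 1, 2]

  0 | R B8 → L2 miss [-]
  1 | R B8 → L2 hit [-]
  2 | W B0 → L0 miss [D]
  3 | W B6 → L0 miss wb→B0 [D]
  4 | W B1 → L1 miss [D]
  5 | R B2 → L2 miss [-]
  6 | W B2 → L2 hit [D]
  7 | R B7 → L1 miss wb→B1 [-]
  8 | R B5 → L2 miss wb→B2 [-]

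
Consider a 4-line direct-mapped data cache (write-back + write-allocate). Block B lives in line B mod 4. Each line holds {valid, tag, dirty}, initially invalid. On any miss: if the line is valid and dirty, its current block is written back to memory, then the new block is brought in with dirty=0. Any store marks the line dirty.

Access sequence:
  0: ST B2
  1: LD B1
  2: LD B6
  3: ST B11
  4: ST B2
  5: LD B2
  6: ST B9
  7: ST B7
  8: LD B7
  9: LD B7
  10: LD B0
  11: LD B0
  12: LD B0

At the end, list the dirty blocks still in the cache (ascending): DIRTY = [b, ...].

  0 | W B2 → L2 miss [D]
  1 | R B1 → L1 miss [-]
  2 | R B6 → L2 miss wb→B2 [-]
  3 | W B11 → L3 miss [D]
  4 | W B2 → L2 miss [D]
  5 | R B2 → L2 hit [D]
  6 | W B9 → L1 miss [D]
  7 | W B7 → L3 miss wb→B11 [D]
  8 | R B7 → L3 hit [D]
  9 | R B7 → L3 hit [D]
  10 | R B0 → L0 miss [-]
  11 | R B0 → L0 hit [-]
  12 | R B0 → L0 hit [-]

DIRTY = [2, 7, 9]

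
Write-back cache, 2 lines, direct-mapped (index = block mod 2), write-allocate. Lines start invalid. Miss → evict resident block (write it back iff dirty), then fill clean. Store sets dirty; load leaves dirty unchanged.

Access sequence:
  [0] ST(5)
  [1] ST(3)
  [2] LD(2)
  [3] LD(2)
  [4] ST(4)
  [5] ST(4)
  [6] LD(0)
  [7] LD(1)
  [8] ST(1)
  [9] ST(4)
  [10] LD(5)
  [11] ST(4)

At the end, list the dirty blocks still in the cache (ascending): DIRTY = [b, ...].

0: W B5 → L1 miss [D]
1: W B3 → L1 miss wb→B5 [D]
2: R B2 → L0 miss [-]
3: R B2 → L0 hit [-]
4: W B4 → L0 miss [D]
5: W B4 → L0 hit [D]
6: R B0 → L0 miss wb→B4 [-]
7: R B1 → L1 miss wb→B3 [-]
8: W B1 → L1 hit [D]
9: W B4 → L0 miss [D]
10: R B5 → L1 miss wb→B1 [-]
11: W B4 → L0 hit [D]

DIRTY = [4]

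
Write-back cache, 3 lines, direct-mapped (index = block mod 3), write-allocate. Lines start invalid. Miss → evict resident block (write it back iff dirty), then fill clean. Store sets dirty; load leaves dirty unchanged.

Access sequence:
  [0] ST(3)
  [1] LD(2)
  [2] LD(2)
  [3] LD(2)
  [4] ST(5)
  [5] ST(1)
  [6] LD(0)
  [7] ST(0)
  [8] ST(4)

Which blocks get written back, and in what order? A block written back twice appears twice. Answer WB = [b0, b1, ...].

WB = [3, 1]

0: W B3 -> L0 miss  d=D]
1: R B2 -> L2 miss  d=-]
2: R B2 -> L2 hit  d=-]
3: R B2 -> L2 hit  d=-]
4: W B5 -> L2 miss  d=D]
5: W B1 -> L1 miss  d=D]
6: R B0 -> L0 miss wb->B3  d=-]
7: W B0 -> L0 hit  d=D]
8: W B4 -> L1 miss wb->B1  d=D]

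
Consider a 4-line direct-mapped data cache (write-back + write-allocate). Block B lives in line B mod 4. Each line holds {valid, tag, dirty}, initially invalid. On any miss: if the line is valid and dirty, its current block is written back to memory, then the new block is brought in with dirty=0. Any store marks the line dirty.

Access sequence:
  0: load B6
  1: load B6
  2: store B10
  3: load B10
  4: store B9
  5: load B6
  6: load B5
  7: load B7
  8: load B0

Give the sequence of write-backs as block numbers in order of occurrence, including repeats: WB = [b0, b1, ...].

0: R B6 → L2 miss [-]
1: R B6 → L2 hit [-]
2: W B10 → L2 miss [D]
3: R B10 → L2 hit [D]
4: W B9 → L1 miss [D]
5: R B6 → L2 miss wb→B10 [-]
6: R B5 → L1 miss wb→B9 [-]
7: R B7 → L3 miss [-]
8: R B0 → L0 miss [-]

WB = [10, 9]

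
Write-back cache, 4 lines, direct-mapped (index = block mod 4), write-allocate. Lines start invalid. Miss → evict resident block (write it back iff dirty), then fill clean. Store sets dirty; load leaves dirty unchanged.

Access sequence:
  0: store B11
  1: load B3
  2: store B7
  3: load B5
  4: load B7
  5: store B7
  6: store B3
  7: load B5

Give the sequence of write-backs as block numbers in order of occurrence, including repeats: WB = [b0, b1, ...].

  0 | W B11 → L3 miss [D]
  1 | R B3 → L3 miss wb→B11 [-]
  2 | W B7 → L3 miss [D]
  3 | R B5 → L1 miss [-]
  4 | R B7 → L3 hit [D]
  5 | W B7 → L3 hit [D]
  6 | W B3 → L3 miss wb→B7 [D]
  7 | R B5 → L1 hit [-]

WB = [11, 7]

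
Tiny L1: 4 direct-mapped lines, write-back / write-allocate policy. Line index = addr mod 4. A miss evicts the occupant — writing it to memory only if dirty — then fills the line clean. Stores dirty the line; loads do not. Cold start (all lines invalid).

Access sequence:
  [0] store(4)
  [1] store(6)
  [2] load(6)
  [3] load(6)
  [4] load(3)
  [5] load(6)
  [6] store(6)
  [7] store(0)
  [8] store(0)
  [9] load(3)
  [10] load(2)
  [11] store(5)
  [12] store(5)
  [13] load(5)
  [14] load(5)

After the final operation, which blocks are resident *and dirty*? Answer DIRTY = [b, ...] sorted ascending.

0: W B4 → L0 miss [D]
1: W B6 → L2 miss [D]
2: R B6 → L2 hit [D]
3: R B6 → L2 hit [D]
4: R B3 → L3 miss [-]
5: R B6 → L2 hit [D]
6: W B6 → L2 hit [D]
7: W B0 → L0 miss wb→B4 [D]
8: W B0 → L0 hit [D]
9: R B3 → L3 hit [-]
10: R B2 → L2 miss wb→B6 [-]
11: W B5 → L1 miss [D]
12: W B5 → L1 hit [D]
13: R B5 → L1 hit [D]
14: R B5 → L1 hit [D]

DIRTY = [0, 5]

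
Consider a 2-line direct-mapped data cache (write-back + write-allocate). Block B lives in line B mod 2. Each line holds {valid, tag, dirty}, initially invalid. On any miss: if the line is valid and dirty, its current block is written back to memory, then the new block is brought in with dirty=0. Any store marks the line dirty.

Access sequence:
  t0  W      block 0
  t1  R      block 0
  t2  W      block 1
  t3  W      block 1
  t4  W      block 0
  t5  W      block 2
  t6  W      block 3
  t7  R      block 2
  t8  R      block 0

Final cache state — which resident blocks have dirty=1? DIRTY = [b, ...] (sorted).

0: W B0 → L0 miss [D]
1: R B0 → L0 hit [D]
2: W B1 → L1 miss [D]
3: W B1 → L1 hit [D]
4: W B0 → L0 hit [D]
5: W B2 → L0 miss wb→B0 [D]
6: W B3 → L1 miss wb→B1 [D]
7: R B2 → L0 hit [D]
8: R B0 → L0 miss wb→B2 [-]

DIRTY = [3]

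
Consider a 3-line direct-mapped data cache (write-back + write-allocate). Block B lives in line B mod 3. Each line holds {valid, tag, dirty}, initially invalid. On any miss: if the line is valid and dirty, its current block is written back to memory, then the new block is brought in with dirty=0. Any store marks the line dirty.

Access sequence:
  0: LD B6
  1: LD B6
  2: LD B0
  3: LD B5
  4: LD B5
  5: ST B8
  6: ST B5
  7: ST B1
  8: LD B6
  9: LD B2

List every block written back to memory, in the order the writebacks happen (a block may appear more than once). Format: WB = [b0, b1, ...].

0: R B6 → L0 miss [-]
1: R B6 → L0 hit [-]
2: R B0 → L0 miss [-]
3: R B5 → L2 miss [-]
4: R B5 → L2 hit [-]
5: W B8 → L2 miss [D]
6: W B5 → L2 miss wb→B8 [D]
7: W B1 → L1 miss [D]
8: R B6 → L0 miss [-]
9: R B2 → L2 miss wb→B5 [-]

WB = [8, 5]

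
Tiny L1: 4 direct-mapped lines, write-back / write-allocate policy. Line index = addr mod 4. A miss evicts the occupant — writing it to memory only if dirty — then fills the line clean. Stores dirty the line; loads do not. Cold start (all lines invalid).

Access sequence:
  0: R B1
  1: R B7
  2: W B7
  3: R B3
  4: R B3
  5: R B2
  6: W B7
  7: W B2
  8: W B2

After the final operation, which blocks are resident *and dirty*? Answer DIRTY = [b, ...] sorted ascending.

DIRTY = [2, 7]

0: R B1 → L1 miss [-]
1: R B7 → L3 miss [-]
2: W B7 → L3 hit [D]
3: R B3 → L3 miss wb→B7 [-]
4: R B3 → L3 hit [-]
5: R B2 → L2 miss [-]
6: W B7 → L3 miss [D]
7: W B2 → L2 hit [D]
8: W B2 → L2 hit [D]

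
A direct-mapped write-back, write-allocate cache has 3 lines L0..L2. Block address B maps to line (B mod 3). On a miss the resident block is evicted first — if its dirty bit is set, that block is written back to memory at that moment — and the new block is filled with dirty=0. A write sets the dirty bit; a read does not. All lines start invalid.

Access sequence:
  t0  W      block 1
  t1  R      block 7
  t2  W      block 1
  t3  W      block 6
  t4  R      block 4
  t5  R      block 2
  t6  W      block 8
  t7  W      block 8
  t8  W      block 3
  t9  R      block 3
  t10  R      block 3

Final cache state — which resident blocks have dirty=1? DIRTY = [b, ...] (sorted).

DIRTY = [3, 8]

0: W B1 → L1 miss [D]
1: R B7 → L1 miss wb→B1 [-]
2: W B1 → L1 miss [D]
3: W B6 → L0 miss [D]
4: R B4 → L1 miss wb→B1 [-]
5: R B2 → L2 miss [-]
6: W B8 → L2 miss [D]
7: W B8 → L2 hit [D]
8: W B3 → L0 miss wb→B6 [D]
9: R B3 → L0 hit [D]
10: R B3 → L0 hit [D]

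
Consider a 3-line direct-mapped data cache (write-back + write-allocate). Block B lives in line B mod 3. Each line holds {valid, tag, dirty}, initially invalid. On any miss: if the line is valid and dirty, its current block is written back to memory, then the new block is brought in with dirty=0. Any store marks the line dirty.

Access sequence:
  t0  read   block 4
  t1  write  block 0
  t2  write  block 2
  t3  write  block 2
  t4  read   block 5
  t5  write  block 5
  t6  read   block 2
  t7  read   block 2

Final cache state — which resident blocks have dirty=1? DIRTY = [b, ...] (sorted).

  0 | R B4 → L1 miss [-]
  1 | W B0 → L0 miss [D]
  2 | W B2 → L2 miss [D]
  3 | W B2 → L2 hit [D]
  4 | R B5 → L2 miss wb→B2 [-]
  5 | W B5 → L2 hit [D]
  6 | R B2 → L2 miss wb→B5 [-]
  7 | R B2 → L2 hit [-]

DIRTY = [0]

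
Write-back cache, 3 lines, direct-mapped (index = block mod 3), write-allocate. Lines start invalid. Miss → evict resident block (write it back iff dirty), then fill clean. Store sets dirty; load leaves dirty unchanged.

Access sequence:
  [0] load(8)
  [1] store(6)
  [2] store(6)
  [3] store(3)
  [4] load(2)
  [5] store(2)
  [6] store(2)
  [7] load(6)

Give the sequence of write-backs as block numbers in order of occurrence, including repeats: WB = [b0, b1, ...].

  0 | R B8 → L2 miss [-]
  1 | W B6 → L0 miss [D]
  2 | W B6 → L0 hit [D]
  3 | W B3 → L0 miss wb→B6 [D]
  4 | R B2 → L2 miss [-]
  5 | W B2 → L2 hit [D]
  6 | W B2 → L2 hit [D]
  7 | R B6 → L0 miss wb→B3 [-]

WB = [6, 3]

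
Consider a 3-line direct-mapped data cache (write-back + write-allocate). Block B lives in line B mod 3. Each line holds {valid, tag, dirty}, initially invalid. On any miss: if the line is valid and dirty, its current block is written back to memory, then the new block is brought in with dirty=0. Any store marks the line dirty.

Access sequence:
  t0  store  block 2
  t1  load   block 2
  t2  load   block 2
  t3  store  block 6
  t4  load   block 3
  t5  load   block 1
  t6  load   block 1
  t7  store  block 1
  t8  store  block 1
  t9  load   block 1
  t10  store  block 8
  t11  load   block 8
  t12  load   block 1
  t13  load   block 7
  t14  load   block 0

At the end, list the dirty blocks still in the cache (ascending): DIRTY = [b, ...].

0: W B2 -> L2 miss  d=D]
1: R B2 -> L2 hit  d=D]
2: R B2 -> L2 hit  d=D]
3: W B6 -> L0 miss  d=D]
4: R B3 -> L0 miss wb->B6  d=-]
5: R B1 -> L1 miss  d=-]
6: R B1 -> L1 hit  d=-]
7: W B1 -> L1 hit  d=D]
8: W B1 -> L1 hit  d=D]
9: R B1 -> L1 hit  d=D]
10: W B8 -> L2 miss wb->B2  d=D]
11: R B8 -> L2 hit  d=D]
12: R B1 -> L1 hit  d=D]
13: R B7 -> L1 miss wb->B1  d=-]
14: R B0 -> L0 miss  d=-]

DIRTY = [8]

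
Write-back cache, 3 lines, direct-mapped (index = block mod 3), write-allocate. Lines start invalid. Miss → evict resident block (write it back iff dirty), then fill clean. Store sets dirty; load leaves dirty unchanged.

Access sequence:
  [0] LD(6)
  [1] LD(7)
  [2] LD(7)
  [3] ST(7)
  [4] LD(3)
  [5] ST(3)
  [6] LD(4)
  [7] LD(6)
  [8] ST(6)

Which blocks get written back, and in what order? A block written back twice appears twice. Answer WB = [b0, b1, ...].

WB = [7, 3]

  0 | R B6 → L0 miss [-]
  1 | R B7 → L1 miss [-]
  2 | R B7 → L1 hit [-]
  3 | W B7 → L1 hit [D]
  4 | R B3 → L0 miss [-]
  5 | W B3 → L0 hit [D]
  6 | R B4 → L1 miss wb→B7 [-]
  7 | R B6 → L0 miss wb→B3 [-]
  8 | W B6 → L0 hit [D]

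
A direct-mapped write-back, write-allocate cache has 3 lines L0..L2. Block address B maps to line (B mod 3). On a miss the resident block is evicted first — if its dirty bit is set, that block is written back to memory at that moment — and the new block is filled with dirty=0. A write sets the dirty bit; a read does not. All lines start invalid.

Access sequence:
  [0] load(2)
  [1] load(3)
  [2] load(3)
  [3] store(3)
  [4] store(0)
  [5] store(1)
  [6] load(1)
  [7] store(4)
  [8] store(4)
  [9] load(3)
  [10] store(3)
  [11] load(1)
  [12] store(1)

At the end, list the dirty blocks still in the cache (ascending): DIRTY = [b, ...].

0: R B2 -> L2 miss  d=-]
1: R B3 -> L0 miss  d=-]
2: R B3 -> L0 hit  d=-]
3: W B3 -> L0 hit  d=D]
4: W B0 -> L0 miss wb->B3  d=D]
5: W B1 -> L1 miss  d=D]
6: R B1 -> L1 hit  d=D]
7: W B4 -> L1 miss wb->B1  d=D]
8: W B4 -> L1 hit  d=D]
9: R B3 -> L0 miss wb->B0  d=-]
10: W B3 -> L0 hit  d=D]
11: R B1 -> L1 miss wb->B4  d=-]
12: W B1 -> L1 hit  d=D]

DIRTY = [1, 3]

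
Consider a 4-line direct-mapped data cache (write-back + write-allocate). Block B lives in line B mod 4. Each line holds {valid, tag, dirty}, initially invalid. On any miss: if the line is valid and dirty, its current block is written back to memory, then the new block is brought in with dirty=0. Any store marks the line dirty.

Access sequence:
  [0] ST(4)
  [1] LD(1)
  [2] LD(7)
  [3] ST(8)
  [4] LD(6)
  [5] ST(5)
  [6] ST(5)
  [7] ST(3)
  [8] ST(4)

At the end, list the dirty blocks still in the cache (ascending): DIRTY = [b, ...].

DIRTY = [3, 4, 5]

  0 | W B4 → L0 miss [D]
  1 | R B1 → L1 miss [-]
  2 | R B7 → L3 miss [-]
  3 | W B8 → L0 miss wb→B4 [D]
  4 | R B6 → L2 miss [-]
  5 | W B5 → L1 miss [D]
  6 | W B5 → L1 hit [D]
  7 | W B3 → L3 miss [D]
  8 | W B4 → L0 miss wb→B8 [D]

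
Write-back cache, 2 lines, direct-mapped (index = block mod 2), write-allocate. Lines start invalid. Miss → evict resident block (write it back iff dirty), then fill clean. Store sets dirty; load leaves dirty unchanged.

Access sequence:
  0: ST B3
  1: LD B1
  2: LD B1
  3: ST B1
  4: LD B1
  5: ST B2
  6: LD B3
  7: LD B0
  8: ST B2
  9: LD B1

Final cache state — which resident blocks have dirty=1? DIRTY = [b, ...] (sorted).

DIRTY = [2]

0: W B3 -> L1 miss  d=D]
1: R B1 -> L1 miss wb->B3  d=-]
2: R B1 -> L1 hit  d=-]
3: W B1 -> L1 hit  d=D]
4: R B1 -> L1 hit  d=D]
5: W B2 -> L0 miss  d=D]
6: R B3 -> L1 miss wb->B1  d=-]
7: R B0 -> L0 miss wb->B2  d=-]
8: W B2 -> L0 miss  d=D]
9: R B1 -> L1 miss  d=-]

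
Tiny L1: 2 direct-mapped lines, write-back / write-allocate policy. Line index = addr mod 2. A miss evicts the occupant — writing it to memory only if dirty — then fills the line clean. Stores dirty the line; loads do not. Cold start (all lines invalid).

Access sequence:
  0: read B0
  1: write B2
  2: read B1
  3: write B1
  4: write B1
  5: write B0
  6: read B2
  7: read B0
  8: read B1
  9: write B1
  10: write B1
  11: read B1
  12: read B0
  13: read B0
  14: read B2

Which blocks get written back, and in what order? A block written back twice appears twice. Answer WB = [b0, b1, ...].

WB = [2, 0]

  0 | R B0 → L0 miss [-]
  1 | W B2 → L0 miss [D]
  2 | R B1 → L1 miss [-]
  3 | W B1 → L1 hit [D]
  4 | W B1 → L1 hit [D]
  5 | W B0 → L0 miss wb→B2 [D]
  6 | R B2 → L0 miss wb→B0 [-]
  7 | R B0 → L0 miss [-]
  8 | R B1 → L1 hit [D]
  9 | W B1 → L1 hit [D]
  10 | W B1 → L1 hit [D]
  11 | R B1 → L1 hit [D]
  12 | R B0 → L0 hit [-]
  13 | R B0 → L0 hit [-]
  14 | R B2 → L0 miss [-]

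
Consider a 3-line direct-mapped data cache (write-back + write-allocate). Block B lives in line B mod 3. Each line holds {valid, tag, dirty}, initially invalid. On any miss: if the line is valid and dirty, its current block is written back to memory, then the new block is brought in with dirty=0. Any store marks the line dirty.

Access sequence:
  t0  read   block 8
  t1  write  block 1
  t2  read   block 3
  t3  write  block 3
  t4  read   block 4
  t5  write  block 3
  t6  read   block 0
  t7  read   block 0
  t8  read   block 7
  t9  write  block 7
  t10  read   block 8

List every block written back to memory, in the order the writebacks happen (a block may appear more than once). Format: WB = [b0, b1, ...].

WB = [1, 3]

0: R B8 -> L2 miss  d=-]
1: W B1 -> L1 miss  d=D]
2: R B3 -> L0 miss  d=-]
3: W B3 -> L0 hit  d=D]
4: R B4 -> L1 miss wb->B1  d=-]
5: W B3 -> L0 hit  d=D]
6: R B0 -> L0 miss wb->B3  d=-]
7: R B0 -> L0 hit  d=-]
8: R B7 -> L1 miss  d=-]
9: W B7 -> L1 hit  d=D]
10: R B8 -> L2 hit  d=-]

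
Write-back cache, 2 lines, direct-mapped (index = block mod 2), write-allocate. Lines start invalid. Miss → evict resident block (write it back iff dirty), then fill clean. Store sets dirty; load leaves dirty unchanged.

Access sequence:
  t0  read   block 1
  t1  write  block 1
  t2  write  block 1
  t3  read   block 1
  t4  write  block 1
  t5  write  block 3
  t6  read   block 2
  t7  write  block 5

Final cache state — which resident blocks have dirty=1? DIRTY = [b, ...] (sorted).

DIRTY = [5]

0: R B1 → L1 miss [-]
1: W B1 → L1 hit [D]
2: W B1 → L1 hit [D]
3: R B1 → L1 hit [D]
4: W B1 → L1 hit [D]
5: W B3 → L1 miss wb→B1 [D]
6: R B2 → L0 miss [-]
7: W B5 → L1 miss wb→B3 [D]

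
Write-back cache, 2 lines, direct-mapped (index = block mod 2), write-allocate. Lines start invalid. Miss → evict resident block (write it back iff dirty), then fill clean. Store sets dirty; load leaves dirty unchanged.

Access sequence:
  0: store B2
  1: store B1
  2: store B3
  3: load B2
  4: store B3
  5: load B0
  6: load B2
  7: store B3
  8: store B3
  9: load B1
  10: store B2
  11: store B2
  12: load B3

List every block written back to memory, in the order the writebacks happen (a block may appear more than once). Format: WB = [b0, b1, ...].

WB = [1, 2, 3]

0: W B2 → L0 miss [D]
1: W B1 → L1 miss [D]
2: W B3 → L1 miss wb→B1 [D]
3: R B2 → L0 hit [D]
4: W B3 → L1 hit [D]
5: R B0 → L0 miss wb→B2 [-]
6: R B2 → L0 miss [-]
7: W B3 → L1 hit [D]
8: W B3 → L1 hit [D]
9: R B1 → L1 miss wb→B3 [-]
10: W B2 → L0 hit [D]
11: W B2 → L0 hit [D]
12: R B3 → L1 miss [-]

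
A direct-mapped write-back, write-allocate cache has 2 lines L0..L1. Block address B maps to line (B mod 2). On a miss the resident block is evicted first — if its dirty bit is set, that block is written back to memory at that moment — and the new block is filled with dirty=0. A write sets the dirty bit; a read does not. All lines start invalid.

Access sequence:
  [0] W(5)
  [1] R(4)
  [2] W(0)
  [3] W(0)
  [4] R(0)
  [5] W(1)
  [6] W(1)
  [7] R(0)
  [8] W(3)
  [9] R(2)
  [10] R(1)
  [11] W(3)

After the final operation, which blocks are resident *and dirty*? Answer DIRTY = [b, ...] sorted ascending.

  0 | W B5 → L1 miss [D]
  1 | R B4 → L0 miss [-]
  2 | W B0 → L0 miss [D]
  3 | W B0 → L0 hit [D]
  4 | R B0 → L0 hit [D]
  5 | W B1 → L1 miss wb→B5 [D]
  6 | W B1 → L1 hit [D]
  7 | R B0 → L0 hit [D]
  8 | W B3 → L1 miss wb→B1 [D]
  9 | R B2 → L0 miss wb→B0 [-]
  10 | R B1 → L1 miss wb→B3 [-]
  11 | W B3 → L1 miss [D]

DIRTY = [3]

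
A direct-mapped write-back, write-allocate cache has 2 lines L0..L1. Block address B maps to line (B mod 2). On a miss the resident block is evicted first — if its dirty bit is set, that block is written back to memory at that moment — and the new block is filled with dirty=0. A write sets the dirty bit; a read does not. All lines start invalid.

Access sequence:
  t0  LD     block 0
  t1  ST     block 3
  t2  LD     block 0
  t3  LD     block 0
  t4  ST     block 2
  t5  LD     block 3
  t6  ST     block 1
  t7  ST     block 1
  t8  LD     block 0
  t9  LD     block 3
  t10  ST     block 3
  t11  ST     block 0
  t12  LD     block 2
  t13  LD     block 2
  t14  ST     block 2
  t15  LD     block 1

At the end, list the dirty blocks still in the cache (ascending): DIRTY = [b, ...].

DIRTY = [2]

  0 | R B0 → L0 miss [-]
  1 | W B3 → L1 miss [D]
  2 | R B0 → L0 hit [-]
  3 | R B0 → L0 hit [-]
  4 | W B2 → L0 miss [D]
  5 | R B3 → L1 hit [D]
  6 | W B1 → L1 miss wb→B3 [D]
  7 | W B1 → L1 hit [D]
  8 | R B0 → L0 miss wb→B2 [-]
  9 | R B3 → L1 miss wb→B1 [-]
  10 | W B3 → L1 hit [D]
  11 | W B0 → L0 hit [D]
  12 | R B2 → L0 miss wb→B0 [-]
  13 | R B2 → L0 hit [-]
  14 | W B2 → L0 hit [D]
  15 | R B1 → L1 miss wb→B3 [-]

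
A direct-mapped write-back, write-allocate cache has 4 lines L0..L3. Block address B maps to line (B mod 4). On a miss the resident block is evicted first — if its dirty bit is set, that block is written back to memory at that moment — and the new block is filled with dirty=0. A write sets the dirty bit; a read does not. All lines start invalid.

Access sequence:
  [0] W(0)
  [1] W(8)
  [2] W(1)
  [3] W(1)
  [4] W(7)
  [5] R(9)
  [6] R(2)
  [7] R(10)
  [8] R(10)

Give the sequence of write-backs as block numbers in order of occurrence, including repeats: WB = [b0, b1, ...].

0: W B0 → L0 miss [D]
1: W B8 → L0 miss wb→B0 [D]
2: W B1 → L1 miss [D]
3: W B1 → L1 hit [D]
4: W B7 → L3 miss [D]
5: R B9 → L1 miss wb→B1 [-]
6: R B2 → L2 miss [-]
7: R B10 → L2 miss [-]
8: R B10 → L2 hit [-]

WB = [0, 1]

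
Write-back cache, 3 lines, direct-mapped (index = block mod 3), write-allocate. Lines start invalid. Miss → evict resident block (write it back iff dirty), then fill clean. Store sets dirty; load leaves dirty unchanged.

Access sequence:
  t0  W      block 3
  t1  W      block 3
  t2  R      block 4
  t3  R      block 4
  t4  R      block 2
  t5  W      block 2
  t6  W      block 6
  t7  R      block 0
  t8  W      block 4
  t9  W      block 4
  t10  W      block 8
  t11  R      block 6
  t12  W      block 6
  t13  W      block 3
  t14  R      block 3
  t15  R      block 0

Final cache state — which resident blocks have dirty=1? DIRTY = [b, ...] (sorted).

0: W B3 -> L0 miss  d=D]
1: W B3 -> L0 hit  d=D]
2: R B4 -> L1 miss  d=-]
3: R B4 -> L1 hit  d=-]
4: R B2 -> L2 miss  d=-]
5: W B2 -> L2 hit  d=D]
6: W B6 -> L0 miss wb->B3  d=D]
7: R B0 -> L0 miss wb->B6  d=-]
8: W B4 -> L1 hit  d=D]
9: W B4 -> L1 hit  d=D]
10: W B8 -> L2 miss wb->B2  d=D]
11: R B6 -> L0 miss  d=-]
12: W B6 -> L0 hit  d=D]
13: W B3 -> L0 miss wb->B6  d=D]
14: R B3 -> L0 hit  d=D]
15: R B0 -> L0 miss wb->B3  d=-]

DIRTY = [4, 8]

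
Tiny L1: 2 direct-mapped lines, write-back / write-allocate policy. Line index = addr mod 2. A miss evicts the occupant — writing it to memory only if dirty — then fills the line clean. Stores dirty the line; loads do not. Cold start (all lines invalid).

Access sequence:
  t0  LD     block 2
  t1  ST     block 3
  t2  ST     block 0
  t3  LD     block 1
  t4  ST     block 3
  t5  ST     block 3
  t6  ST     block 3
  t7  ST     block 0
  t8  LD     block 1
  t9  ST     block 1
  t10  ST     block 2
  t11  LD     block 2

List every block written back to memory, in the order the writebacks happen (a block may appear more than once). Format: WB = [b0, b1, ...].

WB = [3, 3, 0]

0: R B2 → L0 miss [-]
1: W B3 → L1 miss [D]
2: W B0 → L0 miss [D]
3: R B1 → L1 miss wb→B3 [-]
4: W B3 → L1 miss [D]
5: W B3 → L1 hit [D]
6: W B3 → L1 hit [D]
7: W B0 → L0 hit [D]
8: R B1 → L1 miss wb→B3 [-]
9: W B1 → L1 hit [D]
10: W B2 → L0 miss wb→B0 [D]
11: R B2 → L0 hit [D]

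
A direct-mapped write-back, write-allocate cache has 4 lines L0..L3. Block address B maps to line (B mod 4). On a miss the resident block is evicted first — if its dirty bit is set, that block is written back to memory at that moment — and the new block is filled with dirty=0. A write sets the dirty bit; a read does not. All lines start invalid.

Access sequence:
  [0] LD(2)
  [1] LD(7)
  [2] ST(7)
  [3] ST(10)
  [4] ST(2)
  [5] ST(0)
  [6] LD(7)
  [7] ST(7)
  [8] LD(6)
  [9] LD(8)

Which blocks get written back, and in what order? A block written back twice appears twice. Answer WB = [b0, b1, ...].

WB = [10, 2, 0]

0: R B2 -> L2 miss  d=-]
1: R B7 -> L3 miss  d=-]
2: W B7 -> L3 hit  d=D]
3: W B10 -> L2 miss  d=D]
4: W B2 -> L2 miss wb->B10  d=D]
5: W B0 -> L0 miss  d=D]
6: R B7 -> L3 hit  d=D]
7: W B7 -> L3 hit  d=D]
8: R B6 -> L2 miss wb->B2  d=-]
9: R B8 -> L0 miss wb->B0  d=-]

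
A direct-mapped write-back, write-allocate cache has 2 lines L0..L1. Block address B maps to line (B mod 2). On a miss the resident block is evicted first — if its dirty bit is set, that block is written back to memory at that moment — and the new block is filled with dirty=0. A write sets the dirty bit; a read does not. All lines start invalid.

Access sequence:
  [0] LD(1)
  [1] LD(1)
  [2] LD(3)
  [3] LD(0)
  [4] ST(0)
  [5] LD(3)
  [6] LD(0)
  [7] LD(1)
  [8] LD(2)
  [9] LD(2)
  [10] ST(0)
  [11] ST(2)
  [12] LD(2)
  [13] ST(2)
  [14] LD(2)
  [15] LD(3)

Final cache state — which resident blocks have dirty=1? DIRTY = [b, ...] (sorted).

0: R B1 → L1 miss [-]
1: R B1 → L1 hit [-]
2: R B3 → L1 miss [-]
3: R B0 → L0 miss [-]
4: W B0 → L0 hit [D]
5: R B3 → L1 hit [-]
6: R B0 → L0 hit [D]
7: R B1 → L1 miss [-]
8: R B2 → L0 miss wb→B0 [-]
9: R B2 → L0 hit [-]
10: W B0 → L0 miss [D]
11: W B2 → L0 miss wb→B0 [D]
12: R B2 → L0 hit [D]
13: W B2 → L0 hit [D]
14: R B2 → L0 hit [D]
15: R B3 → L1 miss [-]

DIRTY = [2]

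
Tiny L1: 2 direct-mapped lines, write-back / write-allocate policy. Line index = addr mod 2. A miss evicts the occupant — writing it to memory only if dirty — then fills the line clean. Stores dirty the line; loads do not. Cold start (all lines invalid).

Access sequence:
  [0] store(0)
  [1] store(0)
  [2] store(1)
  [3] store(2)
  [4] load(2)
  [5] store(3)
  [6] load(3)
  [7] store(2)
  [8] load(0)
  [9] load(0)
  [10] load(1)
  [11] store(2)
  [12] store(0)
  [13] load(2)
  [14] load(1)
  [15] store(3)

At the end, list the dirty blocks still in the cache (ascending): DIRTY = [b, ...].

  0 | W B0 → L0 miss [D]
  1 | W B0 → L0 hit [D]
  2 | W B1 → L1 miss [D]
  3 | W B2 → L0 miss wb→B0 [D]
  4 | R B2 → L0 hit [D]
  5 | W B3 → L1 miss wb→B1 [D]
  6 | R B3 → L1 hit [D]
  7 | W B2 → L0 hit [D]
  8 | R B0 → L0 miss wb→B2 [-]
  9 | R B0 → L0 hit [-]
  10 | R B1 → L1 miss wb→B3 [-]
  11 | W B2 → L0 miss [D]
  12 | W B0 → L0 miss wb→B2 [D]
  13 | R B2 → L0 miss wb→B0 [-]
  14 | R B1 → L1 hit [-]
  15 | W B3 → L1 miss [D]

DIRTY = [3]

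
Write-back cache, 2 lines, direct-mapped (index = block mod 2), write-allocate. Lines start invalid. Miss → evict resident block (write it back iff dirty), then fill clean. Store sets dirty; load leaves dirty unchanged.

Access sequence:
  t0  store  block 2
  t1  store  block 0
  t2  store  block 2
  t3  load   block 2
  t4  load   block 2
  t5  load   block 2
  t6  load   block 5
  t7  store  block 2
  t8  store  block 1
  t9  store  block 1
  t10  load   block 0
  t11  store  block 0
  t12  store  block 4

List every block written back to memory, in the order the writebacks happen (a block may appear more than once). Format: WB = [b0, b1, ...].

WB = [2, 0, 2, 0]

0: W B2 → L0 miss [D]
1: W B0 → L0 miss wb→B2 [D]
2: W B2 → L0 miss wb→B0 [D]
3: R B2 → L0 hit [D]
4: R B2 → L0 hit [D]
5: R B2 → L0 hit [D]
6: R B5 → L1 miss [-]
7: W B2 → L0 hit [D]
8: W B1 → L1 miss [D]
9: W B1 → L1 hit [D]
10: R B0 → L0 miss wb→B2 [-]
11: W B0 → L0 hit [D]
12: W B4 → L0 miss wb→B0 [D]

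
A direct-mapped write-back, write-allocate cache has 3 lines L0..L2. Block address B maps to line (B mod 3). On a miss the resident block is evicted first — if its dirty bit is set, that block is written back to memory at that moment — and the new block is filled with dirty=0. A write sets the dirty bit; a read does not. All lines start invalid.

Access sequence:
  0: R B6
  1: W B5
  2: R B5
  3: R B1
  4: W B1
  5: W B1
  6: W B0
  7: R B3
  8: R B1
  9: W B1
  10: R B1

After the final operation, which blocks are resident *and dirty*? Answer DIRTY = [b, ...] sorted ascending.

DIRTY = [1, 5]

0: R B6 → L0 miss [-]
1: W B5 → L2 miss [D]
2: R B5 → L2 hit [D]
3: R B1 → L1 miss [-]
4: W B1 → L1 hit [D]
5: W B1 → L1 hit [D]
6: W B0 → L0 miss [D]
7: R B3 → L0 miss wb→B0 [-]
8: R B1 → L1 hit [D]
9: W B1 → L1 hit [D]
10: R B1 → L1 hit [D]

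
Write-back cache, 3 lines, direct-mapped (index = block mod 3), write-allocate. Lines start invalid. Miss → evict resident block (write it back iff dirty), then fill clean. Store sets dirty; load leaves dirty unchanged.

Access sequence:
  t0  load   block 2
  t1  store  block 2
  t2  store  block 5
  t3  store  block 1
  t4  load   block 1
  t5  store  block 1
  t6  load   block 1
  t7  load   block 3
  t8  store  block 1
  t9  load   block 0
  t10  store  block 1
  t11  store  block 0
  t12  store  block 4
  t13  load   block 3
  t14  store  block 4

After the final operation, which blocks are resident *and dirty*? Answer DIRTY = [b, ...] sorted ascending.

DIRTY = [4, 5]

  0 | R B2 → L2 miss [-]
  1 | W B2 → L2 hit [D]
  2 | W B5 → L2 miss wb→B2 [D]
  3 | W B1 → L1 miss [D]
  4 | R B1 → L1 hit [D]
  5 | W B1 → L1 hit [D]
  6 | R B1 → L1 hit [D]
  7 | R B3 → L0 miss [-]
  8 | W B1 → L1 hit [D]
  9 | R B0 → L0 miss [-]
  10 | W B1 → L1 hit [D]
  11 | W B0 → L0 hit [D]
  12 | W B4 → L1 miss wb→B1 [D]
  13 | R B3 → L0 miss wb→B0 [-]
  14 | W B4 → L1 hit [D]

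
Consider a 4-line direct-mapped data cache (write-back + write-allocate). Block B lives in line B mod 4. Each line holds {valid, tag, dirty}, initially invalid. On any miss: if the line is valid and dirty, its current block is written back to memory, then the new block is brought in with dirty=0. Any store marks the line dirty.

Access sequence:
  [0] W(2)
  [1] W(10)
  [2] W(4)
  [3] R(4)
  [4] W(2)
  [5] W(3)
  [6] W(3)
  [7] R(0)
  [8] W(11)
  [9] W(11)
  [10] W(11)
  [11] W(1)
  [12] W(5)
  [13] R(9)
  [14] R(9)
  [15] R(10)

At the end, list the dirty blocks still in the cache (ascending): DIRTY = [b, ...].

0: W B2 → L2 miss [D]
1: W B10 → L2 miss wb→B2 [D]
2: W B4 → L0 miss [D]
3: R B4 → L0 hit [D]
4: W B2 → L2 miss wb→B10 [D]
5: W B3 → L3 miss [D]
6: W B3 → L3 hit [D]
7: R B0 → L0 miss wb→B4 [-]
8: W B11 → L3 miss wb→B3 [D]
9: W B11 → L3 hit [D]
10: W B11 → L3 hit [D]
11: W B1 → L1 miss [D]
12: W B5 → L1 miss wb→B1 [D]
13: R B9 → L1 miss wb→B5 [-]
14: R B9 → L1 hit [-]
15: R B10 → L2 miss wb→B2 [-]

DIRTY = [11]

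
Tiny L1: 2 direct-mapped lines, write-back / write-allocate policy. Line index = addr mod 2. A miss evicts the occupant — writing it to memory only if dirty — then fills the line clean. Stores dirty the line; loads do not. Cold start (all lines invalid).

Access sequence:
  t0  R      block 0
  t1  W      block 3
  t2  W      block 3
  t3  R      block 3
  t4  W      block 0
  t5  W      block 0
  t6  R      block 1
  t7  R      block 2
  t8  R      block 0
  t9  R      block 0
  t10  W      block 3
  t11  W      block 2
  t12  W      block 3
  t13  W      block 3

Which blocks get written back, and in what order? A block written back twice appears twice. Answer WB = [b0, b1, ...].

  0 | R B0 → L0 miss [-]
  1 | W B3 → L1 miss [D]
  2 | W B3 → L1 hit [D]
  3 | R B3 → L1 hit [D]
  4 | W B0 → L0 hit [D]
  5 | W B0 → L0 hit [D]
  6 | R B1 → L1 miss wb→B3 [-]
  7 | R B2 → L0 miss wb→B0 [-]
  8 | R B0 → L0 miss [-]
  9 | R B0 → L0 hit [-]
  10 | W B3 → L1 miss [D]
  11 | W B2 → L0 miss [D]
  12 | W B3 → L1 hit [D]
  13 | W B3 → L1 hit [D]

WB = [3, 0]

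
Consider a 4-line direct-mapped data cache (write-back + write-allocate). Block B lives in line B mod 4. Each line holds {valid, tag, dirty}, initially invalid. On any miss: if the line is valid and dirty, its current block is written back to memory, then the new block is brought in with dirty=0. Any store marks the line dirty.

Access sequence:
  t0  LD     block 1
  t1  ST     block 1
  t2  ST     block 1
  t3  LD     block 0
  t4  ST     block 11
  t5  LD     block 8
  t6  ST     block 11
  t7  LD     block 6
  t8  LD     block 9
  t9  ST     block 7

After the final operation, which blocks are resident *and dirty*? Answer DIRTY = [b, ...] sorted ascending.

DIRTY = [7]

0: R B1 → L1 miss [-]
1: W B1 → L1 hit [D]
2: W B1 → L1 hit [D]
3: R B0 → L0 miss [-]
4: W B11 → L3 miss [D]
5: R B8 → L0 miss [-]
6: W B11 → L3 hit [D]
7: R B6 → L2 miss [-]
8: R B9 → L1 miss wb→B1 [-]
9: W B7 → L3 miss wb→B11 [D]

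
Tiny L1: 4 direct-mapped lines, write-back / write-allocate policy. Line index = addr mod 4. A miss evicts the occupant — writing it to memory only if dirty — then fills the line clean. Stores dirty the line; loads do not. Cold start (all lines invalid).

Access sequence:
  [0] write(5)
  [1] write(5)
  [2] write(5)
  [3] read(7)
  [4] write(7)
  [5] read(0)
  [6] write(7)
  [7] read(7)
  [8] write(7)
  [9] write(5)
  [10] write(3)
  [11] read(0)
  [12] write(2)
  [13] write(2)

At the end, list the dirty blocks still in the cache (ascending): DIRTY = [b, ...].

DIRTY = [2, 3, 5]

0: W B5 -> L1 miss  d=D]
1: W B5 -> L1 hit  d=D]
2: W B5 -> L1 hit  d=D]
3: R B7 -> L3 miss  d=-]
4: W B7 -> L3 hit  d=D]
5: R B0 -> L0 miss  d=-]
6: W B7 -> L3 hit  d=D]
7: R B7 -> L3 hit  d=D]
8: W B7 -> L3 hit  d=D]
9: W B5 -> L1 hit  d=D]
10: W B3 -> L3 miss wb->B7  d=D]
11: R B0 -> L0 hit  d=-]
12: W B2 -> L2 miss  d=D]
13: W B2 -> L2 hit  d=D]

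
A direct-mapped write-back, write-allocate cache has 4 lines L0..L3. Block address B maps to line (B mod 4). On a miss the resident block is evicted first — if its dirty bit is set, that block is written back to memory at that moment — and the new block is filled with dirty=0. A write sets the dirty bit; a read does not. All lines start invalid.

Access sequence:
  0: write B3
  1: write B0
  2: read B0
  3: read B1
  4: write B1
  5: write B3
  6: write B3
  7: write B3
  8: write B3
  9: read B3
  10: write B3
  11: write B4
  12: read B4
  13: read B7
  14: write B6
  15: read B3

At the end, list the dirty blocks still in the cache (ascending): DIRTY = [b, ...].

DIRTY = [1, 4, 6]

0: W B3 → L3 miss [D]
1: W B0 → L0 miss [D]
2: R B0 → L0 hit [D]
3: R B1 → L1 miss [-]
4: W B1 → L1 hit [D]
5: W B3 → L3 hit [D]
6: W B3 → L3 hit [D]
7: W B3 → L3 hit [D]
8: W B3 → L3 hit [D]
9: R B3 → L3 hit [D]
10: W B3 → L3 hit [D]
11: W B4 → L0 miss wb→B0 [D]
12: R B4 → L0 hit [D]
13: R B7 → L3 miss wb→B3 [-]
14: W B6 → L2 miss [D]
15: R B3 → L3 miss [-]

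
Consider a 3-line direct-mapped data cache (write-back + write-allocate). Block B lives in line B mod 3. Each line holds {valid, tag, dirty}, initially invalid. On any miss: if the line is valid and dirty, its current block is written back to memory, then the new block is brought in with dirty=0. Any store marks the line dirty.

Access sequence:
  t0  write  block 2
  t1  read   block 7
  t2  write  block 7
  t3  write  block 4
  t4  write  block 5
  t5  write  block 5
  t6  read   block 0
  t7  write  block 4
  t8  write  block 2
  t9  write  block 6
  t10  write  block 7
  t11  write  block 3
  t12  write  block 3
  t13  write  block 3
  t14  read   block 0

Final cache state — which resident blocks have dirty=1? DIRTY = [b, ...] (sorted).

  0 | W B2 → L2 miss [D]
  1 | R B7 → L1 miss [-]
  2 | W B7 → L1 hit [D]
  3 | W B4 → L1 miss wb→B7 [D]
  4 | W B5 → L2 miss wb→B2 [D]
  5 | W B5 → L2 hit [D]
  6 | R B0 → L0 miss [-]
  7 | W B4 → L1 hit [D]
  8 | W B2 → L2 miss wb→B5 [D]
  9 | W B6 → L0 miss [D]
  10 | W B7 → L1 miss wb→B4 [D]
  11 | W B3 → L0 miss wb→B6 [D]
  12 | W B3 → L0 hit [D]
  13 | W B3 → L0 hit [D]
  14 | R B0 → L0 miss wb→B3 [-]

DIRTY = [2, 7]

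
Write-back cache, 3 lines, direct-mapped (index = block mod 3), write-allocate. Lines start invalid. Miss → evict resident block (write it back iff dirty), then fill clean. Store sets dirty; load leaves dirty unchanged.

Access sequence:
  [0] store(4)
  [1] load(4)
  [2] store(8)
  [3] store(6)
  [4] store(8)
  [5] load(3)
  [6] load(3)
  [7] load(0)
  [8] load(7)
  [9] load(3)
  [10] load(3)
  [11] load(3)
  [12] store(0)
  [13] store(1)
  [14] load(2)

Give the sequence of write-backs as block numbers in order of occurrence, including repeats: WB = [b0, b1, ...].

WB = [6, 4, 8]

0: W B4 -> L1 miss  d=D]
1: R B4 -> L1 hit  d=D]
2: W B8 -> L2 miss  d=D]
3: W B6 -> L0 miss  d=D]
4: W B8 -> L2 hit  d=D]
5: R B3 -> L0 miss wb->B6  d=-]
6: R B3 -> L0 hit  d=-]
7: R B0 -> L0 miss  d=-]
8: R B7 -> L1 miss wb->B4  d=-]
9: R B3 -> L0 miss  d=-]
10: R B3 -> L0 hit  d=-]
11: R B3 -> L0 hit  d=-]
12: W B0 -> L0 miss  d=D]
13: W B1 -> L1 miss  d=D]
14: R B2 -> L2 miss wb->B8  d=-]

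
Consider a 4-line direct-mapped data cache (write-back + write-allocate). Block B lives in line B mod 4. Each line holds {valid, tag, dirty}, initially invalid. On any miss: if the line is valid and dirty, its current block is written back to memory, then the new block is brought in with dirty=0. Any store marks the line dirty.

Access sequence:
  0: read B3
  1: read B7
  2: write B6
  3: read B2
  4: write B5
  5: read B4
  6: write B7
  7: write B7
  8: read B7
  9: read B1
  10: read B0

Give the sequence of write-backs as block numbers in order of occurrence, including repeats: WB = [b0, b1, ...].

WB = [6, 5]

0: R B3 → L3 miss [-]
1: R B7 → L3 miss [-]
2: W B6 → L2 miss [D]
3: R B2 → L2 miss wb→B6 [-]
4: W B5 → L1 miss [D]
5: R B4 → L0 miss [-]
6: W B7 → L3 hit [D]
7: W B7 → L3 hit [D]
8: R B7 → L3 hit [D]
9: R B1 → L1 miss wb→B5 [-]
10: R B0 → L0 miss [-]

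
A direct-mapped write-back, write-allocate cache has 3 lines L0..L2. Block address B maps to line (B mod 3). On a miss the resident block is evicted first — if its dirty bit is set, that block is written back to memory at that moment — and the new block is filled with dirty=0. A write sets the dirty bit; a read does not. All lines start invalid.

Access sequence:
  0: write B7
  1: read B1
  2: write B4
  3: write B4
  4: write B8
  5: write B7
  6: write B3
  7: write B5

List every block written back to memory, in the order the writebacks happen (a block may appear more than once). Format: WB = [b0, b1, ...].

WB = [7, 4, 8]

0: W B7 → L1 miss [D]
1: R B1 → L1 miss wb→B7 [-]
2: W B4 → L1 miss [D]
3: W B4 → L1 hit [D]
4: W B8 → L2 miss [D]
5: W B7 → L1 miss wb→B4 [D]
6: W B3 → L0 miss [D]
7: W B5 → L2 miss wb→B8 [D]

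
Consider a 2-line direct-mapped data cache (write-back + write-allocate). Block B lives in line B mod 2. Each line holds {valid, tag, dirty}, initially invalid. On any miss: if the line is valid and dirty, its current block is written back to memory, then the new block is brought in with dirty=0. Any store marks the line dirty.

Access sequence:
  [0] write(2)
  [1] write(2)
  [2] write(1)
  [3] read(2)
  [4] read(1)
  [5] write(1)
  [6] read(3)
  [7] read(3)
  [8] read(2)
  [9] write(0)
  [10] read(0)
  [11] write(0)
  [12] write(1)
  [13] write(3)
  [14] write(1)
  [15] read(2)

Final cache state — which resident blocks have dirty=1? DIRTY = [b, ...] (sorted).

  0 | W B2 → L0 miss [D]
  1 | W B2 → L0 hit [D]
  2 | W B1 → L1 miss [D]
  3 | R B2 → L0 hit [D]
  4 | R B1 → L1 hit [D]
  5 | W B1 → L1 hit [D]
  6 | R B3 → L1 miss wb→B1 [-]
  7 | R B3 → L1 hit [-]
  8 | R B2 → L0 hit [D]
  9 | W B0 → L0 miss wb→B2 [D]
  10 | R B0 → L0 hit [D]
  11 | W B0 → L0 hit [D]
  12 | W B1 → L1 miss [D]
  13 | W B3 → L1 miss wb→B1 [D]
  14 | W B1 → L1 miss wb→B3 [D]
  15 | R B2 → L0 miss wb→B0 [-]

DIRTY = [1]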